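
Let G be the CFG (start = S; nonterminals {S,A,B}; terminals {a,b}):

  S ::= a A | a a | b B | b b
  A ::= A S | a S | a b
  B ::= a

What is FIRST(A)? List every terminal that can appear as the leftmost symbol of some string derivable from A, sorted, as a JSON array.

FIRST iteration:
[1]
  A via A→a S: +{a}
  B via B→a: +{a}
  S via S→a A: +{a}
  S via S→b B: +{b}
  FIRST(S)={a,b}  FIRST(A)={a}  FIRST(B)={a}
[2] done
  FIRST(S)={a,b}  FIRST(A)={a}  FIRST(B)={a}

FIRST(A) = ["a"]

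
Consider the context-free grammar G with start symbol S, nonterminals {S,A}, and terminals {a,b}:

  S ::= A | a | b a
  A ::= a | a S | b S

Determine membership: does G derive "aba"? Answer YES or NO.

CNF form of G:
  S -> T0 S | T1 S | T1 T0 | a
  A -> T0 S | T1 S | a
  T0 -> a
  T1 -> b

Fill CYK table bottom-up:
  T[0,0] 'a' = {A,S,T0}  orig:{A,S}
  T[1,1] 'b' = {T1}  orig:{}
  T[2,2] 'a' = {A,S,T0}  orig:{A,S}
  T[0,1] 'ab' = ∅
  T[1,2] 'ba' = {A,S}
  T[0,2] 'aba' = {A,S}

S ∈ T[0,2] ⇒ YES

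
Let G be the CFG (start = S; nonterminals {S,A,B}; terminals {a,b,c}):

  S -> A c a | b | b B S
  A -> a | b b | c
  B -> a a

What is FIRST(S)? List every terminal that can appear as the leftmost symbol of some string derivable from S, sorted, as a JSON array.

FIRST iteration:
round 1:
  A via A→a: +{a}
  A via A→b b: +{b}
  A via A→c: +{c}
  B via B→a a: +{a}
  S via S→A c a: +{a,b,c}
  FIRST(S)={a,b,c}  FIRST(A)={a,b,c}  FIRST(B)={a}
round 2: — fixpoint
  FIRST(S)={a,b,c}  FIRST(A)={a,b,c}  FIRST(B)={a}

FIRST(S) = ["a", "b", "c"]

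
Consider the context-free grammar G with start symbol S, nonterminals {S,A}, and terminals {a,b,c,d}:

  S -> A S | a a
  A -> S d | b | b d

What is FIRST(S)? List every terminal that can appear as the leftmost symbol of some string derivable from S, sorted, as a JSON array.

FIRST iteration:
round 1:
  A via A→b: +{b}
  S via S→A S: +{b}
  S via S→a a: +{a}
  FIRST(S)={a,b}  FIRST(A)={b}
round 2:
  A via A→S d: +{a}
  FIRST(S)={a,b}  FIRST(A)={a,b}
round 3: done
  FIRST(S)={a,b}  FIRST(A)={a,b}

FIRST(S) = ["a", "b"]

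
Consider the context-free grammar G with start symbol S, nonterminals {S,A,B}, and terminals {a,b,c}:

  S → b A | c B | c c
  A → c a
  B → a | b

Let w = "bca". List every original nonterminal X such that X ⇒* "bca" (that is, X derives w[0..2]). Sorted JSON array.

Convert to CNF:
  S -> T0 B | T0 T0 | T2 A
  A -> T0 T1
  B -> a | b
  T0 -> c
  T1 -> a
  T2 -> b

CYK fill (cells [i..j] with 0 ≤ i ≤ j ≤ 2 only):
  T[0,0] 'b' = {B,T2}  orig:{B}
  T[1,1] 'c' = {T0}  orig:{}
  T[2,2] 'a' = {B,T1}  orig:{B}
  T[0,1] 'bc' = ∅
  T[1,2] 'ca' = {A,S}
  T[0,2] 'bca' = {S}

Original NTs in T[0,2] deriving "bca": ["S"]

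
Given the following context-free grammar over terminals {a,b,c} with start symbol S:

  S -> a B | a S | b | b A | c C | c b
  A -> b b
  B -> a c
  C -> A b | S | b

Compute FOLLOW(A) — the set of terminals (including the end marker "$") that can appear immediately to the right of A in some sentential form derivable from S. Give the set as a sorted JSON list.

FIRST sets, iterate to fixpoint:
[1]
  A via A→b b: +{b}
  B via B→a c: +{a}
  C via C→A b: +{b}
  S via S→a B: +{a}
  S via S→b: +{b}
  S via S→c C: +{c}
  FIRST[S]={a,b,c}  FIRST[A]={b}  FIRST[B]={a}  FIRST[C]={b}
[2]
  C via C→S: +{a,c}
  FIRST[S]={a,b,c}  FIRST[A]={b}  FIRST[B]={a}  FIRST[C]={a,b,c}
[3] (stable)
  FIRST[S]={a,b,c}  FIRST[A]={b}  FIRST[B]={a}  FIRST[C]={a,b,c}

Compute FOLLOW by fixpoint:
seed FOLLOW(S) with $
round 1:
  C→A b: FOLLOW(A) ⊇ FIRST(b) = {b}; new: +{b}
  S→a B: FOLLOW(B) ⊇ FOLLOW(S) ⊇ {$}; new: +{$}
  S→b A: FOLLOW(A) ⊇ FOLLOW(S) ⊇ {$}; new: +{$}
  S→c C: FOLLOW(C) ⊇ FOLLOW(S) ⊇ {$}; new: +{$}
  FOLLOW[S]={$}  FOLLOW[A]={$,b}  FOLLOW[B]={$}  FOLLOW[C]={$}
round 2: — fixpoint
  FOLLOW[S]={$}  FOLLOW[A]={$,b}  FOLLOW[B]={$}  FOLLOW[C]={$}

FOLLOW(A) = ["$", "b"]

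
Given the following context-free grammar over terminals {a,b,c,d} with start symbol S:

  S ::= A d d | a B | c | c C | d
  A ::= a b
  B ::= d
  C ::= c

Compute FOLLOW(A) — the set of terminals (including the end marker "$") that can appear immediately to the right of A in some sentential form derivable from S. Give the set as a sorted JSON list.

Compute FIRST by fixpoint:
[1]
  A via A→a b: +{a}
  B via B→d: +{d}
  C via C→c: +{c}
  S via S→A d d: +{a}
  S via S→c: +{c}
  S via S→d: +{d}
  S: {a,c,d}  A: {a}  B: {d}  C: {c}
[2] — fixpoint
  S: {a,c,d}  A: {a}  B: {d}  C: {c}

Compute FOLLOW by fixpoint:
FOLLOW(S) := {$}
pass 1:
  S→A d d: FOLLOW(A) ⊇ FIRST(d) = {d}; new: +{d}
  S→a B: FOLLOW(B) ⊇ FOLLOW(S) ⊇ {$}; new: +{$}
  S→c C: FOLLOW(C) ⊇ FOLLOW(S) ⊇ {$}; new: +{$}
  FOLLOW[S]={$}  FOLLOW[A]={d}  FOLLOW[B]={$}  FOLLOW[C]={$}
pass 2: — fixpoint
  FOLLOW[S]={$}  FOLLOW[A]={d}  FOLLOW[B]={$}  FOLLOW[C]={$}

FOLLOW(A) = ["d"]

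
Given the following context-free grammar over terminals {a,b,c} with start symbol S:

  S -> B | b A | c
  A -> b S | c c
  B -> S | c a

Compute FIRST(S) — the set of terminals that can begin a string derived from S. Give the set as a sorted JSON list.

FIRST sets, iterate to fixpoint:
iter 1:
  A via A→b S: +{b}
  A via A→c c: +{c}
  B via B→c a: +{c}
  S via S→B: +{c}
  S via S→b A: +{b}
  FIRST(S)={b,c}  FIRST(A)={b,c}  FIRST(B)={c}
iter 2:
  B via B→S: +{b}
  FIRST(S)={b,c}  FIRST(A)={b,c}  FIRST(B)={b,c}
iter 3: done
  FIRST(S)={b,c}  FIRST(A)={b,c}  FIRST(B)={b,c}

FIRST(S) = ["b", "c"]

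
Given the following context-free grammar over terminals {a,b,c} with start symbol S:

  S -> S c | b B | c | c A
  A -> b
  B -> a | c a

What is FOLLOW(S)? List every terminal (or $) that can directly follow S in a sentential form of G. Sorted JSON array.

Compute FIRST by fixpoint:
iter 1:
  A via A→b: +{b}
  B via B→a: +{a}
  B via B→c a: +{c}
  S via S→b B: +{b}
  S via S→c: +{c}
  FIRST[S]={b,c}  FIRST[A]={b}  FIRST[B]={a,c}
iter 2: — fixpoint
  FIRST[S]={b,c}  FIRST[A]={b}  FIRST[B]={a,c}

Compute FOLLOW by fixpoint:
seed FOLLOW(S) with $
iter 1:
  S→S c: FOLLOW(S) ⊇ FIRST(c) = {c}; new: +{c}
  S→b B: FOLLOW(B) ⊇ FOLLOW(S) ⊇ {$,c}; new: +{$,c}
  S→c A: FOLLOW(A) ⊇ FOLLOW(S) ⊇ {$,c}; new: +{$,c}
  FOLLOW[S]={$,c}  FOLLOW[A]={$,c}  FOLLOW[B]={$,c}
iter 2: done
  FOLLOW[S]={$,c}  FOLLOW[A]={$,c}  FOLLOW[B]={$,c}

FOLLOW(S) = ["$", "c"]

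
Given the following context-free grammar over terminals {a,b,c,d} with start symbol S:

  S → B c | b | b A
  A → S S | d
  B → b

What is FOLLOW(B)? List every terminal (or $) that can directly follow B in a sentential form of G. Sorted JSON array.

Compute FIRST by fixpoint:
[1]
  A via A→d: +{d}
  B via B→b: +{b}
  S via S→B c: +{b}
  FIRST(S)={b}  FIRST(A)={d}  FIRST(B)={b}
[2]
  A via A→S S: +{b}
  FIRST(S)={b}  FIRST(A)={b,d}  FIRST(B)={b}
[3] (stable)
  FIRST(S)={b}  FIRST(A)={b,d}  FIRST(B)={b}

Compute FOLLOW by fixpoint:
FOLLOW(S) := {$}
[1]
  A→S S: FOLLOW(S) ⊇ FIRST(S) = {b}; new: +{b}
  S→B c: FOLLOW(B) ⊇ FIRST(c) = {c}; new: +{c}
  S→b A: FOLLOW(A) ⊇ FOLLOW(S) ⊇ {$,b}; new: +{$,b}
  FOLLOW(S)={$,b}  FOLLOW(A)={$,b}  FOLLOW(B)={c}
[2] — fixpoint
  FOLLOW(S)={$,b}  FOLLOW(A)={$,b}  FOLLOW(B)={c}

FOLLOW(B) = ["c"]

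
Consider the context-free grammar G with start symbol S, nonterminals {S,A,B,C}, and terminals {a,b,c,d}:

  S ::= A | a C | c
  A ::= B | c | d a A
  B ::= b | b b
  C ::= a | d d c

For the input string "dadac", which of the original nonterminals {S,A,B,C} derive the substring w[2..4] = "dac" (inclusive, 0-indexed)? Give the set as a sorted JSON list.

CNF form of G:
  S -> T0 T0 | T1 X6 | T2 C | b | c
  A -> T0 T0 | T1 X4 | b | c
  B -> T0 T0 | b
  C -> T1 X5 | a
  T0 -> b
  T1 -> d
  T2 -> a
  T3 -> c
  X4 -> T2 A
  X5 -> T1 T3
  X6 -> T2 A

CYK table (by increasing span), restricted to cells inside w[2..4]:
  cell(2,2) d: {T1}  orig:{}
  cell(3,3) a: {C,T2}  orig:{C}
  cell(4,4) c: {A,S,T3}  orig:{A,S}
  cell(2,3) da: ∅
  cell(3,4) ac: {X4,X6}  orig:{}
  cell(2,4) dac: {A,S}

Original NTs in T[2,4] deriving "dac": ["A", "S"]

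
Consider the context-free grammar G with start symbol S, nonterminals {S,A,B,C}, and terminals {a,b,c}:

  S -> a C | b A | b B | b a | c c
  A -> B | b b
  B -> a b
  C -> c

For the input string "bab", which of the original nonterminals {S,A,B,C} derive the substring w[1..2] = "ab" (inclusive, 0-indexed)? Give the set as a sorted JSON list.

CNF form of G:
  S -> T0 C | T1 A | T1 B | T1 T0 | T2 T2
  A -> T0 T1 | T1 T1
  B -> T0 T1
  C -> c
  T0 -> a
  T1 -> b
  T2 -> c

CYK fill — only the sub-triangle for w[1..2]:
  [1..1]={T0}  "a"  orig:{}
  [2..2]={T1}  "b"  orig:{}
  [1..2]={A,B}  "ab"

Original NTs in T[1,2] deriving "ab": ["A", "B"]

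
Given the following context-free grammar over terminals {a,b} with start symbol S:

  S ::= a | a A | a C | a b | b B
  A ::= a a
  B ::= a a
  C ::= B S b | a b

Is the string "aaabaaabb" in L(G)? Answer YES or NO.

Convert to CNF:
  S -> T0 A | T0 C | T0 T1 | T1 B | a
  A -> T0 T0
  B -> T0 T0
  C -> B X2 | T0 T1
  T0 -> a
  T1 -> b
  X2 -> S T1

Fill CYK table bottom-up:
  cell(0,0) a: {S,T0}  orig:{S}
  cell(1,1) a: {S,T0}  orig:{S}
  cell(2,2) a: {S,T0}  orig:{S}
  cell(3,3) b: {T1}  orig:{}
  cell(4,4) a: {S,T0}  orig:{S}
  cell(5,5) a: {S,T0}  orig:{S}
  cell(6,6) a: {S,T0}  orig:{S}
  cell(7,7) b: {T1}  orig:{}
  cell(8,8) b: {T1}  orig:{}
  cell(0,1) aa: {A,B}
  cell(1,2) aa: {A,B}
  cell(2,3) ab: {C,S,X2}  orig:{C,S}
  cell(3,4) ba: ∅
  cell(4,5) aa: {A,B}
  cell(5,6) aa: {A,B}
  cell(6,7) ab: {C,S,X2}  orig:{C,S}
  cell(7,8) bb: ∅
  cell(0,2) aaa: {S}
  cell(1,3) aab: {S}
  cell(2,4) aba: ∅
  cell(3,5) baa: {S}
  cell(4,6) aaa: {S}
  cell(5,7) aab: {S}
  cell(6,8) abb: {X2}  orig:{}
  cell(0,3) aaab: {C,X2}  orig:{C}
  cell(1,4) aaba: ∅
  cell(2,5) abaa: ∅
  cell(3,6) baaa: ∅
  cell(4,7) aaab: {C,X2}  orig:{C}
  cell(5,8) aabb: {X2}  orig:{}
  cell(0,4) aaaba: ∅
  cell(1,5) aabaa: ∅
  cell(2,6) abaaa: ∅
  cell(3,7) baaab: ∅
  cell(4,8) aaabb: {C}
  cell(0,5) aaabaa: ∅
  cell(1,6) aabaaa: ∅
  cell(2,7) abaaab: ∅
  cell(3,8) baaabb: ∅
  cell(0,6) aaabaaa: ∅
  cell(1,7) aabaaab: ∅
  cell(2,8) abaaabb: ∅
  cell(0,7) aaabaaab: ∅
  cell(1,8) aabaaabb: ∅
  cell(0,8) aaabaaabb: ∅

S ∉ T[0,8] ⇒ NO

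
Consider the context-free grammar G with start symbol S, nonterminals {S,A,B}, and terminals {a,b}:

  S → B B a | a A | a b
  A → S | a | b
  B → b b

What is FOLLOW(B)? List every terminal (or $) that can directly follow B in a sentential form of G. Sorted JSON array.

FIRST sets, iterate to fixpoint:
[1]
  A via A→a: +{a}
  A via A→b: +{b}
  B via B→b b: +{b}
  S via S→B B a: +{b}
  S via S→a A: +{a}
  S: {a,b}  A: {a,b}  B: {b}
[2] (no change)
  S: {a,b}  A: {a,b}  B: {b}

Compute FOLLOW by fixpoint:
FOLLOW(S) := {$}
iter 1:
  S→B B a: FOLLOW(B) ⊇ FIRST(B) = {b}; new: +{b}
  S→B B a: FOLLOW(B) ⊇ FIRST(a) = {a}; new: +{a}
  S→a A: FOLLOW(A) ⊇ FOLLOW(S) ⊇ {$}; new: +{$}
  FOLLOW[S]={$}  FOLLOW[A]={$}  FOLLOW[B]={a,b}
iter 2: — fixpoint
  FOLLOW[S]={$}  FOLLOW[A]={$}  FOLLOW[B]={a,b}

FOLLOW(B) = ["a", "b"]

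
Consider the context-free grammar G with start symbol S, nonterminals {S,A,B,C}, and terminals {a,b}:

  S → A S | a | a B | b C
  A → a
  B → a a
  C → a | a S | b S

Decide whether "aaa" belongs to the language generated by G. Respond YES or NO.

Convert to CNF:
  S -> A S | T0 B | T1 C | a
  A -> a
  B -> T0 T0
  C -> T0 S | T1 S | a
  T0 -> a
  T1 -> b

CYK table (by increasing span):
  cell(0,0) a: {A,C,S,T0}  orig:{A,C,S}
  cell(1,1) a: {A,C,S,T0}  orig:{A,C,S}
  cell(2,2) a: {A,C,S,T0}  orig:{A,C,S}
  cell(0,1) aa: {B,C,S}
  cell(1,2) aa: {B,C,S}
  cell(0,2) aaa: {C,S}

S ∈ T[0,2] ⇒ YES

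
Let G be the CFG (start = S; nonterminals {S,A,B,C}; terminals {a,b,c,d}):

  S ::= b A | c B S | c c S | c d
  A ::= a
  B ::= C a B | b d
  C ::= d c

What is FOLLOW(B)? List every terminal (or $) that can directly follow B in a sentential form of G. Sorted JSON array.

FIRST sets, iterate to fixpoint:
pass 1:
  A via A→a: +{a}
  B via B→b d: +{b}
  C via C→d c: +{d}
  S via S→b A: +{b}
  S via S→c B S: +{c}
  FIRST(S)={b,c}  FIRST(A)={a}  FIRST(B)={b}  FIRST(C)={d}
pass 2:
  B via B→C a B: +{d}
  FIRST(S)={b,c}  FIRST(A)={a}  FIRST(B)={b,d}  FIRST(C)={d}
pass 3: — fixpoint
  FIRST(S)={b,c}  FIRST(A)={a}  FIRST(B)={b,d}  FIRST(C)={d}

FOLLOW iteration:
FOLLOW(S) := {$}
[1]
  B→C a B: FOLLOW(C) ⊇ FIRST(a) = {a}; new: +{a}
  S→b A: FOLLOW(A) ⊇ FOLLOW(S) ⊇ {$}; new: +{$}
  S→c B S: FOLLOW(B) ⊇ FIRST(S) = {b,c}; new: +{b,c}
  FOLLOW[S]={$}  FOLLOW[A]={$}  FOLLOW[B]={b,c}  FOLLOW[C]={a}
[2] (no change)
  FOLLOW[S]={$}  FOLLOW[A]={$}  FOLLOW[B]={b,c}  FOLLOW[C]={a}

FOLLOW(B) = ["b", "c"]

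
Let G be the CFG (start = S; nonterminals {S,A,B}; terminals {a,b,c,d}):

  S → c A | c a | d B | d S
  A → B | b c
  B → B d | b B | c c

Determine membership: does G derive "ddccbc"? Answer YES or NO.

CNF form of G:
  S -> T0 B | T0 S | T2 A | T2 T3
  A -> B T0 | T1 B | T1 T2 | T2 T2
  B -> B T0 | T1 B | T2 T2
  T0 -> d
  T1 -> b
  T2 -> c
  T3 -> a

CYK fill:
  cell(0,0) d: {T0}  orig:{}
  cell(1,1) d: {T0}  orig:{}
  cell(2,2) c: {T2}  orig:{}
  cell(3,3) c: {T2}  orig:{}
  cell(4,4) b: {T1}  orig:{}
  cell(5,5) c: {T2}  orig:{}
  cell(0,1) dd: ∅
  cell(1,2) dc: ∅
  cell(2,3) cc: {A,B}
  cell(3,4) cb: ∅
  cell(4,5) bc: {A}
  cell(0,2) ddc: ∅
  cell(1,3) dcc: {S}
  cell(2,4) ccb: ∅
  cell(3,5) cbc: {S}
  cell(0,3) ddcc: {S}
  cell(1,4) dccb: ∅
  cell(2,5) ccbc: ∅
  cell(0,4) ddccb: ∅
  cell(1,5) dccbc: ∅
  cell(0,5) ddccbc: ∅

S ∉ T[0,5] ⇒ NO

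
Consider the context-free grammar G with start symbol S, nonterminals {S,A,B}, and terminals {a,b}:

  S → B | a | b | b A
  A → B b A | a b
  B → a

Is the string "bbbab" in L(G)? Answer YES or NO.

Convert to CNF:
  S -> T0 A | a | b
  A -> B X2 | T1 T0
  B -> a
  T0 -> b
  T1 -> a
  X2 -> T0 A

CYK table (by increasing span):
  [0..0]={S,T0}  "b"  orig:{S}
  [1..1]={S,T0}  "b"  orig:{S}
  [2..2]={S,T0}  "b"  orig:{S}
  [3..3]={B,S,T1}  "a"  orig:{B,S}
  [4..4]={S,T0}  "b"  orig:{S}
  [0..1]=∅  "bb"
  [1..2]=∅  "bb"
  [2..3]=∅  "ba"
  [3..4]={A}  "ab"
  [0..2]=∅  "bbb"
  [1..3]=∅  "bba"
  [2..4]={S,X2}  "bab"  orig:{S}
  [0..3]=∅  "bbba"
  [1..4]=∅  "bbab"
  [0..4]=∅  "bbbab"

S ∉ T[0,4] ⇒ NO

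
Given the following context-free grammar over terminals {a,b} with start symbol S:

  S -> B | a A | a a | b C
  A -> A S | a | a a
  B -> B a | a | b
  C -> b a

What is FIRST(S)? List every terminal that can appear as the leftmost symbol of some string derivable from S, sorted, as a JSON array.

FIRST iteration:
iter 1:
  A via A→a: +{a}
  B via B→a: +{a}
  B via B→b: +{b}
  C via C→b a: +{b}
  S via S→B: +{a,b}
  FIRST[S]={a,b}  FIRST[A]={a}  FIRST[B]={a,b}  FIRST[C]={b}
iter 2: done
  FIRST[S]={a,b}  FIRST[A]={a}  FIRST[B]={a,b}  FIRST[C]={b}

FIRST(S) = ["a", "b"]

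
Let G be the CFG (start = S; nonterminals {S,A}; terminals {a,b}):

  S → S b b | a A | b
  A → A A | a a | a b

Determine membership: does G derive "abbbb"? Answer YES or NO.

CNF form of G:
  S -> S X2 | T0 A | b
  A -> A A | T0 T0 | T0 T1
  T0 -> a
  T1 -> b
  X2 -> T1 T1

CYK table (by increasing span):
  T[0,0] 'a' = {T0}  orig:{}
  T[1,1] 'b' = {S,T1}  orig:{S}
  T[2,2] 'b' = {S,T1}  orig:{S}
  T[3,3] 'b' = {S,T1}  orig:{S}
  T[4,4] 'b' = {S,T1}  orig:{S}
  T[0,1] 'ab' = {A}
  T[1,2] 'bb' = {X2}  orig:{}
  T[2,3] 'bb' = {X2}  orig:{}
  T[3,4] 'bb' = {X2}  orig:{}
  T[0,2] 'abb' = ∅
  T[1,3] 'bbb' = {S}
  T[2,4] 'bbb' = {S}
  T[0,3] 'abbb' = ∅
  T[1,4] 'bbbb' = ∅
  T[0,4] 'abbbb' = ∅

S ∉ T[0,4] ⇒ NO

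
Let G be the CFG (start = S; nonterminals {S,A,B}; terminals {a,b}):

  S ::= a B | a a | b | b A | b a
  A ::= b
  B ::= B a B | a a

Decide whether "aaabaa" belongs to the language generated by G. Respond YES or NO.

CNF form of G:
  S -> T0 B | T0 T0 | T1 A | T1 T0 | b
  A -> b
  B -> B X2 | T0 T0
  T0 -> a
  T1 -> b
  X2 -> T0 B

Fill CYK table bottom-up:
  T[0,0] 'a' = {T0}  orig:{}
  T[1,1] 'a' = {T0}  orig:{}
  T[2,2] 'a' = {T0}  orig:{}
  T[3,3] 'b' = {A,S,T1}  orig:{A,S}
  T[4,4] 'a' = {T0}  orig:{}
  T[5,5] 'a' = {T0}  orig:{}
  T[0,1] 'aa' = {B,S}
  T[1,2] 'aa' = {B,S}
  T[2,3] 'ab' = ∅
  T[3,4] 'ba' = {S}
  T[4,5] 'aa' = {B,S}
  T[0,2] 'aaa' = {S,X2}  orig:{S}
  T[1,3] 'aab' = ∅
  T[2,4] 'aba' = ∅
  T[3,5] 'baa' = ∅
  T[0,3] 'aaab' = ∅
  T[1,4] 'aaba' = ∅
  T[2,5] 'abaa' = ∅
  T[0,4] 'aaaba' = ∅
  T[1,5] 'aabaa' = ∅
  T[0,5] 'aaabaa' = ∅

S ∉ T[0,5] ⇒ NO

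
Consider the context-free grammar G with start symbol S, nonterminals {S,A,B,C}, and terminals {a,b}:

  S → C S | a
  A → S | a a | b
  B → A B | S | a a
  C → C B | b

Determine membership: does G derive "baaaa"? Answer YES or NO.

Convert to CNF:
  S -> C S | a
  A -> C S | T0 T0 | a | b
  B -> A B | C S | T0 T0 | a
  C -> C B | b
  T0 -> a

CYK fill:
  T[0,0] 'b' = {A,C}
  T[1,1] 'a' = {A,B,S,T0}  orig:{A,B,S}
  T[2,2] 'a' = {A,B,S,T0}  orig:{A,B,S}
  T[3,3] 'a' = {A,B,S,T0}  orig:{A,B,S}
  T[4,4] 'a' = {A,B,S,T0}  orig:{A,B,S}
  T[0,1] 'ba' = {A,B,C,S}
  T[1,2] 'aa' = {A,B}
  T[2,3] 'aa' = {A,B}
  T[3,4] 'aa' = {A,B}
  T[0,2] 'baa' = {A,B,C,S}
  T[1,3] 'aaa' = {B}
  T[2,4] 'aaa' = {B}
  T[0,3] 'baaa' = {A,B,C,S}
  T[1,4] 'aaaa' = {B}
  T[0,4] 'baaaa' = {A,B,C,S}

S ∈ T[0,4] ⇒ YES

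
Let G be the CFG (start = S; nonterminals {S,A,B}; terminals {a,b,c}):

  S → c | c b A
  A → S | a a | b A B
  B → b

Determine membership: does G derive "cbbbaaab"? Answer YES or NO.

CNF form of G:
  S -> T2 X5 | c
  A -> T0 T0 | T1 X3 | T2 X4 | c
  B -> b
  T0 -> a
  T1 -> b
  T2 -> c
  X3 -> A B
  X4 -> T1 A
  X5 -> T1 A

CYK fill:
  [0..0]={A,S,T2}  "c"  orig:{A,S}
  [1..1]={B,T1}  "b"  orig:{B}
  [2..2]={B,T1}  "b"  orig:{B}
  [3..3]={B,T1}  "b"  orig:{B}
  [4..4]={T0}  "a"  orig:{}
  [5..5]={T0}  "a"  orig:{}
  [6..6]={T0}  "a"  orig:{}
  [7..7]={B,T1}  "b"  orig:{B}
  [0..1]={X3}  "cb"  orig:{}
  [1..2]=∅  "bb"
  [2..3]=∅  "bb"
  [3..4]=∅  "ba"
  [4..5]={A}  "aa"
  [5..6]={A}  "aa"
  [6..7]=∅  "ab"
  [0..2]=∅  "cbb"
  [1..3]=∅  "bbb"
  [2..4]=∅  "bba"
  [3..5]={X4,X5}  "baa"  orig:{}
  [4..6]=∅  "aaa"
  [5..7]={X3}  "aab"  orig:{}
  [0..3]=∅  "cbbb"
  [1..4]=∅  "bbba"
  [2..5]=∅  "bbaa"
  [3..6]=∅  "baaa"
  [4..7]=∅  "aaab"
  [0..4]=∅  "cbbba"
  [1..5]=∅  "bbbaa"
  [2..6]=∅  "bbaaa"
  [3..7]=∅  "baaab"
  [0..5]=∅  "cbbbaa"
  [1..6]=∅  "bbbaaa"
  [2..7]=∅  "bbaaab"
  [0..6]=∅  "cbbbaaa"
  [1..7]=∅  "bbbaaab"
  [0..7]=∅  "cbbbaaab"

S ∉ T[0,7] ⇒ NO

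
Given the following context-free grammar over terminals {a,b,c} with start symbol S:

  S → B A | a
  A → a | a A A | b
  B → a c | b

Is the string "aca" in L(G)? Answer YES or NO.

CNF form of G:
  S -> B A | a
  A -> T0 X2 | a | b
  B -> T0 T1 | b
  T0 -> a
  T1 -> c
  X2 -> A A

Fill CYK table bottom-up:
  cell(0,0) a: {A,S,T0}  orig:{A,S}
  cell(1,1) c: {T1}  orig:{}
  cell(2,2) a: {A,S,T0}  orig:{A,S}
  cell(0,1) ac: {B}
  cell(1,2) ca: ∅
  cell(0,2) aca: {S}

S ∈ T[0,2] ⇒ YES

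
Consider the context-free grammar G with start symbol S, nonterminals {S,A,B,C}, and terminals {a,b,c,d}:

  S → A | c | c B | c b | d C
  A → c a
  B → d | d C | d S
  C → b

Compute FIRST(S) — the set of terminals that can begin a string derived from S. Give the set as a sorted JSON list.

Compute FIRST by fixpoint:
pass 1:
  A via A→c a: +{c}
  B via B→d: +{d}
  C via C→b: +{b}
  S via S→A: +{c}
  S via S→d C: +{d}
  S: {c,d}  A: {c}  B: {d}  C: {b}
pass 2: done
  S: {c,d}  A: {c}  B: {d}  C: {b}

FIRST(S) = ["c", "d"]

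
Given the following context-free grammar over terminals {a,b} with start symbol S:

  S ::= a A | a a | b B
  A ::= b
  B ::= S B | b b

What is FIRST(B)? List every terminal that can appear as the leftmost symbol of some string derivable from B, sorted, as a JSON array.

Compute FIRST by fixpoint:
round 1:
  A via A→b: +{b}
  B via B→b b: +{b}
  S via S→a A: +{a}
  S via S→b B: +{b}
  FIRST(S)={a,b}  FIRST(A)={b}  FIRST(B)={b}
round 2:
  B via B→S B: +{a}
  FIRST(S)={a,b}  FIRST(A)={b}  FIRST(B)={a,b}
round 3: — fixpoint
  FIRST(S)={a,b}  FIRST(A)={b}  FIRST(B)={a,b}

FIRST(B) = ["a", "b"]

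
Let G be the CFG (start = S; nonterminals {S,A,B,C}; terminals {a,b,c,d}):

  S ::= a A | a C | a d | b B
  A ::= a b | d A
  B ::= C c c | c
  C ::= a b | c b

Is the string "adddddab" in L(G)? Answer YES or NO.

Convert to CNF:
  S -> T0 A | T0 C | T0 T2 | T1 B
  A -> T0 T1 | T2 A
  B -> C X4 | c
  C -> T0 T1 | T3 T1
  T0 -> a
  T1 -> b
  T2 -> d
  T3 -> c
  X4 -> T3 T3

Fill CYK table bottom-up:
  [0..0]={T0}  "a"  orig:{}
  [1..1]={T2}  "d"  orig:{}
  [2..2]={T2}  "d"  orig:{}
  [3..3]={T2}  "d"  orig:{}
  [4..4]={T2}  "d"  orig:{}
  [5..5]={T2}  "d"  orig:{}
  [6..6]={T0}  "a"  orig:{}
  [7..7]={T1}  "b"  orig:{}
  [0..1]={S}  "ad"
  [1..2]=∅  "dd"
  [2..3]=∅  "dd"
  [3..4]=∅  "dd"
  [4..5]=∅  "dd"
  [5..6]=∅  "da"
  [6..7]={A,C}  "ab"
  [0..2]=∅  "add"
  [1..3]=∅  "ddd"
  [2..4]=∅  "ddd"
  [3..5]=∅  "ddd"
  [4..6]=∅  "dda"
  [5..7]={A}  "dab"
  [0..3]=∅  "addd"
  [1..4]=∅  "dddd"
  [2..5]=∅  "dddd"
  [3..6]=∅  "ddda"
  [4..7]={A}  "ddab"
  [0..4]=∅  "adddd"
  [1..5]=∅  "ddddd"
  [2..6]=∅  "dddda"
  [3..7]={A}  "dddab"
  [0..5]=∅  "addddd"
  [1..6]=∅  "ddddda"
  [2..7]={A}  "ddddab"
  [0..6]=∅  "addddda"
  [1..7]={A}  "dddddab"
  [0..7]={S}  "adddddab"

S ∈ T[0,7] ⇒ YES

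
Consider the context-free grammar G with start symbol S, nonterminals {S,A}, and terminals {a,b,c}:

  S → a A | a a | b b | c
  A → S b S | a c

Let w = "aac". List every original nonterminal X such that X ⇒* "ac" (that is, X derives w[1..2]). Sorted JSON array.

Convert to CNF:
  S -> T0 T0 | T1 A | T1 T1 | c
  A -> S X3 | T1 T2
  T0 -> b
  T1 -> a
  T2 -> c
  X3 -> T0 S

Fill CYK table bottom-up — only the sub-triangle for w[1..2]:
  [1..1]={T1}  "a"  orig:{}
  [2..2]={S,T2}  "c"  orig:{S}
  [1..2]={A}  "ac"

Original NTs in T[1,2] deriving "ac": ["A"]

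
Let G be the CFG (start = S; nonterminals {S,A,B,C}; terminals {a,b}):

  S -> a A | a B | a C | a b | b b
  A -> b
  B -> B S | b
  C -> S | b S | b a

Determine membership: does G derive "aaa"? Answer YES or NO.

CNF form of G:
  S -> T0 A | T0 B | T0 C | T0 T1 | T1 T1
  A -> b
  B -> B S | b
  C -> T0 A | T0 B | T0 C | T0 T1 | T1 S | T1 T0 | T1 T1
  T0 -> a
  T1 -> b

CYK fill:
  T[0,0] 'a' = {T0}  orig:{}
  T[1,1] 'a' = {T0}  orig:{}
  T[2,2] 'a' = {T0}  orig:{}
  T[0,1] 'aa' = ∅
  T[1,2] 'aa' = ∅
  T[0,2] 'aaa' = ∅

S ∉ T[0,2] ⇒ NO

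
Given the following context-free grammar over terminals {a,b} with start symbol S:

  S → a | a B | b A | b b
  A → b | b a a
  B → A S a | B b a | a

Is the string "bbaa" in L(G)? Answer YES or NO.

CNF form of G:
  S -> T0 A | T0 T0 | T1 B | a
  A -> T0 X2 | b
  B -> A X3 | B X4 | a
  T0 -> b
  T1 -> a
  X2 -> T1 T1
  X3 -> S T1
  X4 -> T0 T1

CYK fill:
  [0..0]={A,T0}  "b"  orig:{A}
  [1..1]={A,T0}  "b"  orig:{A}
  [2..2]={B,S,T1}  "a"  orig:{B,S}
  [3..3]={B,S,T1}  "a"  orig:{B,S}
  [0..1]={S}  "bb"
  [1..2]={X4}  "ba"  orig:{}
  [2..3]={S,X2,X3}  "aa"  orig:{S}
  [0..2]={X3}  "bba"  orig:{}
  [1..3]={A,B}  "baa"
  [0..3]={S}  "bbaa"

S ∈ T[0,3] ⇒ YES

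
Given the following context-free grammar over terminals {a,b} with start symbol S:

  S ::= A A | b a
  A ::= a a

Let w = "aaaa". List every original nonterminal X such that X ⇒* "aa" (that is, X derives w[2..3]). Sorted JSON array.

Convert to CNF:
  S -> A A | T1 T0
  A -> T0 T0
  T0 -> a
  T1 -> b

CYK table (by increasing span) (cells [i..j] with 2 ≤ i ≤ j ≤ 3 only):
  T[2,2] 'a' = {T0}  orig:{}
  T[3,3] 'a' = {T0}  orig:{}
  T[2,3] 'aa' = {A}

Original NTs in T[2,3] deriving "aa": ["A"]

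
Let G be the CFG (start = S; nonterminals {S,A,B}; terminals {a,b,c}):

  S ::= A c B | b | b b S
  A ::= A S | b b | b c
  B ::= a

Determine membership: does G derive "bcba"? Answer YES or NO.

Convert to CNF:
  S -> A X2 | T0 X3 | b
  A -> A S | T0 T0 | T0 T1
  B -> a
  T0 -> b
  T1 -> c
  X2 -> T1 B
  X3 -> T0 S

Fill CYK table bottom-up:
  cell(0,0) b: {S,T0}  orig:{S}
  cell(1,1) c: {T1}  orig:{}
  cell(2,2) b: {S,T0}  orig:{S}
  cell(3,3) a: {B}
  cell(0,1) bc: {A}
  cell(1,2) cb: ∅
  cell(2,3) ba: ∅
  cell(0,2) bcb: {A}
  cell(1,3) cba: ∅
  cell(0,3) bcba: ∅

S ∉ T[0,3] ⇒ NO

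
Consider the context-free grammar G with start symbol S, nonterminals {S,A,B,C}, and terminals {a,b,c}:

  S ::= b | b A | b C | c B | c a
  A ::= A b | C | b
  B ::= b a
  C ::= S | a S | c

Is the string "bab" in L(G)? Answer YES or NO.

Convert to CNF:
  S -> T0 A | T0 C | T2 B | T2 T1 | b
  A -> A T0 | T0 A | T0 C | T1 S | T2 B | T2 T1 | b | c
  B -> T0 T1
  C -> T0 A | T0 C | T1 S | T2 B | T2 T1 | b | c
  T0 -> b
  T1 -> a
  T2 -> c

CYK table (by increasing span):
  cell(0,0) b: {A,C,S,T0}  orig:{A,C,S}
  cell(1,1) a: {T1}  orig:{}
  cell(2,2) b: {A,C,S,T0}  orig:{A,C,S}
  cell(0,1) ba: {B}
  cell(1,2) ab: {A,C}
  cell(0,2) bab: {A,C,S}

S ∈ T[0,2] ⇒ YES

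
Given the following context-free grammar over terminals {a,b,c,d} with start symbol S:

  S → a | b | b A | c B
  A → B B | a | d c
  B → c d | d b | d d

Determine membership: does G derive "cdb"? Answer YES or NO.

CNF form of G:
  S -> T1 B | T2 A | a | b
  A -> B B | T0 T1 | a
  B -> T0 T0 | T0 T2 | T1 T0
  T0 -> d
  T1 -> c
  T2 -> b

Fill CYK table bottom-up:
  T[0,0] 'c' = {T1}  orig:{}
  T[1,1] 'd' = {T0}  orig:{}
  T[2,2] 'b' = {S,T2}  orig:{S}
  T[0,1] 'cd' = {B}
  T[1,2] 'db' = {B}
  T[0,2] 'cdb' = {S}

S ∈ T[0,2] ⇒ YES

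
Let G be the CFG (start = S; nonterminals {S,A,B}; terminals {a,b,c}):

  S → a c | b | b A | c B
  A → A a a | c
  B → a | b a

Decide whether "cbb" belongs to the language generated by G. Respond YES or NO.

Convert to CNF:
  S -> T0 T2 | T1 A | T2 B | b
  A -> A X3 | c
  B -> T1 T0 | a
  T0 -> a
  T1 -> b
  T2 -> c
  X3 -> T0 T0

CYK table (by increasing span):
  T[0,0] 'c' = {A,T2}  orig:{A}
  T[1,1] 'b' = {S,T1}  orig:{S}
  T[2,2] 'b' = {S,T1}  orig:{S}
  T[0,1] 'cb' = ∅
  T[1,2] 'bb' = ∅
  T[0,2] 'cbb' = ∅

S ∉ T[0,2] ⇒ NO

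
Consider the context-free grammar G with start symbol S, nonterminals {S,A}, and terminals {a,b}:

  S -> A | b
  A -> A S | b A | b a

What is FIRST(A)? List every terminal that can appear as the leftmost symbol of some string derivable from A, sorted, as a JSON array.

FIRST sets, iterate to fixpoint:
pass 1:
  A via A→b A: +{b}
  S via S→A: +{b}
  FIRST(S)={b}  FIRST(A)={b}
pass 2: (no change)
  FIRST(S)={b}  FIRST(A)={b}

FIRST(A) = ["b"]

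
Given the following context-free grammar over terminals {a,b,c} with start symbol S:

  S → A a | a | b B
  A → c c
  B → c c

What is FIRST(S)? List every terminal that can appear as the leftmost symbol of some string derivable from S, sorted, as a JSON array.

FIRST sets, iterate to fixpoint:
pass 1:
  A via A→c c: +{c}
  B via B→c c: +{c}
  S via S→A a: +{c}
  S via S→a: +{a}
  S via S→b B: +{b}
  S: {a,b,c}  A: {c}  B: {c}
pass 2: (no change)
  S: {a,b,c}  A: {c}  B: {c}

FIRST(S) = ["a", "b", "c"]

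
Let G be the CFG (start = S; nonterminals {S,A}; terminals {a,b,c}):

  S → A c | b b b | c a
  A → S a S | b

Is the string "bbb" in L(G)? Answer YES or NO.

CNF form of G:
  S -> A T1 | T1 T0 | T2 X4
  A -> S X3 | b
  T0 -> a
  T1 -> c
  T2 -> b
  X3 -> T0 S
  X4 -> T2 T2

CYK table (by increasing span):
  T[0,0] 'b' = {A,T2}  orig:{A}
  T[1,1] 'b' = {A,T2}  orig:{A}
  T[2,2] 'b' = {A,T2}  orig:{A}
  T[0,1] 'bb' = {X4}  orig:{}
  T[1,2] 'bb' = {X4}  orig:{}
  T[0,2] 'bbb' = {S}

S ∈ T[0,2] ⇒ YES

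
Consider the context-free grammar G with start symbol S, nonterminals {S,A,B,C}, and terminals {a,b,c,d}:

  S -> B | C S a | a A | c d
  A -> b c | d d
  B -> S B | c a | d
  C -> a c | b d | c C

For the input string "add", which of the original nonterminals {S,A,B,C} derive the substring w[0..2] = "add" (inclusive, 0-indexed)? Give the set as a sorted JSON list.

CNF form of G:
  S -> C X4 | S B | T1 T2 | T1 T3 | T3 A | d
  A -> T0 T1 | T2 T2
  B -> S B | T1 T3 | d
  C -> T0 T2 | T1 C | T3 T1
  T0 -> b
  T1 -> c
  T2 -> d
  T3 -> a
  X4 -> S T3

Fill CYK table bottom-up (cells [i..j] with 0 ≤ i ≤ j ≤ 2 only):
  [0..0]={T3}  "a"  orig:{}
  [1..1]={B,S,T2}  "d"  orig:{B,S}
  [2..2]={B,S,T2}  "d"  orig:{B,S}
  [0..1]=∅  "ad"
  [1..2]={A,B,S}  "dd"
  [0..2]={S}  "add"

Original NTs in T[0,2] deriving "add": ["S"]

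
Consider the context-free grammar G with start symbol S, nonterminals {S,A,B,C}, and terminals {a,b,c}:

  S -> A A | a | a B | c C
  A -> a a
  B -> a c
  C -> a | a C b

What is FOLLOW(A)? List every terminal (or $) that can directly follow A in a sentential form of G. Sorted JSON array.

FIRST sets, iterate to fixpoint:
[1]
  A via A→a a: +{a}
  B via B→a c: +{a}
  C via C→a: +{a}
  S via S→A A: +{a}
  S via S→c C: +{c}
  FIRST[S]={a,c}  FIRST[A]={a}  FIRST[B]={a}  FIRST[C]={a}
[2] (no change)
  FIRST[S]={a,c}  FIRST[A]={a}  FIRST[B]={a}  FIRST[C]={a}

FOLLOW iteration:
seed FOLLOW(S) with $
iter 1:
  C→a C b: FOLLOW(C) ⊇ FIRST(b) = {b}; new: +{b}
  S→A A: FOLLOW(A) ⊇ FIRST(A) = {a}; new: +{a}
  S→A A: FOLLOW(A) ⊇ FOLLOW(S) ⊇ {$}; new: +{$}
  S→a B: FOLLOW(B) ⊇ FOLLOW(S) ⊇ {$}; new: +{$}
  S→c C: FOLLOW(C) ⊇ FOLLOW(S) ⊇ {$}; new: +{$}
  S: {$}  A: {$,a}  B: {$}  C: {$,b}
iter 2: (no change)
  S: {$}  A: {$,a}  B: {$}  C: {$,b}

FOLLOW(A) = ["$", "a"]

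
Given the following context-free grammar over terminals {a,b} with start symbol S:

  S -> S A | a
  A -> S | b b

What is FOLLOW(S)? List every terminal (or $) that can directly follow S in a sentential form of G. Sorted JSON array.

FIRST iteration:
[1]
  A via A→b b: +{b}
  S via S→a: +{a}
  S: {a}  A: {b}
[2]
  A via A→S: +{a}
  S: {a}  A: {a,b}
[3] done
  S: {a}  A: {a,b}

FOLLOW iteration:
seed FOLLOW(S) with $
iter 1:
  S→S A: FOLLOW(S) ⊇ FIRST(A) = {a,b}; new: +{a,b}
  S→S A: FOLLOW(A) ⊇ FOLLOW(S) ⊇ {$,a,b}; new: +{$,a,b}
  FOLLOW(S)={$,a,b}  FOLLOW(A)={$,a,b}
iter 2: (stable)
  FOLLOW(S)={$,a,b}  FOLLOW(A)={$,a,b}

FOLLOW(S) = ["$", "a", "b"]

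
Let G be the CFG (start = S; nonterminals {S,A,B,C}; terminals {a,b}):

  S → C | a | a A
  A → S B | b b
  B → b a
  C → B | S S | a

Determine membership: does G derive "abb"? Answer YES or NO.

Convert to CNF:
  S -> S S | T0 T1 | T1 A | a
  A -> S B | T0 T0
  B -> T0 T1
  C -> S S | T0 T1 | a
  T0 -> b
  T1 -> a

CYK fill:
  [0..0]={C,S,T1}  "a"  orig:{C,S}
  [1..1]={T0}  "b"  orig:{}
  [2..2]={T0}  "b"  orig:{}
  [0..1]=∅  "ab"
  [1..2]={A}  "bb"
  [0..2]={S}  "abb"

S ∈ T[0,2] ⇒ YES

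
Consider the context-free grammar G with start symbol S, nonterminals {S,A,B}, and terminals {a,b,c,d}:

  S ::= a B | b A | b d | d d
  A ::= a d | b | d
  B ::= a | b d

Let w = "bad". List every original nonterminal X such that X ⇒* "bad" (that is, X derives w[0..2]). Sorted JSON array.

CNF form of G:
  S -> T0 B | T1 T1 | T2 A | T2 T1
  A -> T0 T1 | b | d
  B -> T2 T1 | a
  T0 -> a
  T1 -> d
  T2 -> b

CYK table (by increasing span), restricted to cells inside w[0..2]:
  T[0,0] 'b' = {A,T2}  orig:{A}
  T[1,1] 'a' = {B,T0}  orig:{B}
  T[2,2] 'd' = {A,T1}  orig:{A}
  T[0,1] 'ba' = ∅
  T[1,2] 'ad' = {A}
  T[0,2] 'bad' = {S}

Original NTs in T[0,2] deriving "bad": ["S"]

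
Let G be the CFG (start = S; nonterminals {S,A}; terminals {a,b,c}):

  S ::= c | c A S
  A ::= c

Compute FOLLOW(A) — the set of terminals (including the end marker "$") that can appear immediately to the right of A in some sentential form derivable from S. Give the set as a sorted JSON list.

Compute FIRST by fixpoint:
[1]
  A via A→c: +{c}
  S via S→c: +{c}
  FIRST(S)={c}  FIRST(A)={c}
[2] (stable)
  FIRST(S)={c}  FIRST(A)={c}

Compute FOLLOW by fixpoint:
FOLLOW(S) := {$}
[1]
  S→c A S: FOLLOW(A) ⊇ FIRST(S) = {c}; new: +{c}
  FOLLOW[S]={$}  FOLLOW[A]={c}
[2] (no change)
  FOLLOW[S]={$}  FOLLOW[A]={c}

FOLLOW(A) = ["c"]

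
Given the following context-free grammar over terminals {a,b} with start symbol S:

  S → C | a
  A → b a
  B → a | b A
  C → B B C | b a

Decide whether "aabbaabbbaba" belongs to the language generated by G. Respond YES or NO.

Convert to CNF:
  S -> B X3 | T0 T1 | a
  A -> T0 T1
  B -> T0 A | a
  C -> B X2 | T0 T1
  T0 -> b
  T1 -> a
  X2 -> B C
  X3 -> B C

CYK table (by increasing span):
  T[0,0] 'a' = {B,S,T1}  orig:{B,S}
  T[1,1] 'a' = {B,S,T1}  orig:{B,S}
  T[2,2] 'b' = {T0}  orig:{}
  T[3,3] 'b' = {T0}  orig:{}
  T[4,4] 'a' = {B,S,T1}  orig:{B,S}
  T[5,5] 'a' = {B,S,T1}  orig:{B,S}
  T[6,6] 'b' = {T0}  orig:{}
  T[7,7] 'b' = {T0}  orig:{}
  T[8,8] 'b' = {T0}  orig:{}
  T[9,9] 'a' = {B,S,T1}  orig:{B,S}
  T[10,10] 'b' = {T0}  orig:{}
  T[11,11] 'a' = {B,S,T1}  orig:{B,S}
  T[0,1] 'aa' = ∅
  T[1,2] 'ab' = ∅
  T[2,3] 'bb' = ∅
  T[3,4] 'ba' = {A,C,S}
  T[4,5] 'aa' = ∅
  T[5,6] 'ab' = ∅
  T[6,7] 'bb' = ∅
  T[7,8] 'bb' = ∅
  T[8,9] 'ba' = {A,C,S}
  T[9,10] 'ab' = ∅
  T[10,11] 'ba' = {A,C,S}
  T[0,2] 'aab' = ∅
  T[1,3] 'abb' = ∅
  T[2,4] 'bba' = {B}
  T[3,5] 'baa' = ∅
  T[4,6] 'aab' = ∅
  T[5,7] 'abb' = ∅
  T[6,8] 'bbb' = ∅
  T[7,9] 'bba' = {B}
  T[8,10] 'bab' = ∅
  T[9,11] 'aba' = {X2,X3}  orig:{}
  T[0,3] 'aabb' = ∅
  T[1,4] 'abba' = ∅
  T[2,5] 'bbaa' = ∅
  T[3,6] 'baab' = ∅
  T[4,7] 'aabb' = ∅
  T[5,8] 'abbb' = ∅
  T[6,9] 'bbba' = ∅
  T[7,10] 'bbab' = ∅
  T[8,11] 'baba' = ∅
  T[0,4] 'aabba' = ∅
  T[1,5] 'abbaa' = ∅
  T[2,6] 'bbaab' = ∅
  T[3,7] 'baabb' = ∅
  T[4,8] 'aabbb' = ∅
  T[5,9] 'abbba' = ∅
  T[6,10] 'bbbab' = ∅
  T[7,11] 'bbaba' = {X2,X3}  orig:{}
  T[0,5] 'aabbaa' = ∅
  T[1,6] 'abbaab' = ∅
  T[2,7] 'bbaabb' = ∅
  T[3,8] 'baabbb' = ∅
  T[4,9] 'aabbba' = ∅
  T[5,10] 'abbbab' = ∅
  T[6,11] 'bbbaba' = ∅
  T[0,6] 'aabbaab' = ∅
  T[1,7] 'abbaabb' = ∅
  T[2,8] 'bbaabbb' = ∅
  T[3,9] 'baabbba' = ∅
  T[4,10] 'aabbbab' = ∅
  T[5,11] 'abbbaba' = ∅
  T[0,7] 'aabbaabb' = ∅
  T[1,8] 'abbaabbb' = ∅
  T[2,9] 'bbaabbba' = ∅
  T[3,10] 'baabbbab' = ∅
  T[4,11] 'aabbbaba' = ∅
  T[0,8] 'aabbaabbb' = ∅
  T[1,9] 'abbaabbba' = ∅
  T[2,10] 'bbaabbbab' = ∅
  T[3,11] 'baabbbaba' = ∅
  T[0,9] 'aabbaabbba' = ∅
  T[1,10] 'abbaabbbab' = ∅
  T[2,11] 'bbaabbbaba' = ∅
  T[0,10] 'aabbaabbbab' = ∅
  T[1,11] 'abbaabbbaba' = ∅
  T[0,11] 'aabbaabbbaba' = ∅

S ∉ T[0,11] ⇒ NO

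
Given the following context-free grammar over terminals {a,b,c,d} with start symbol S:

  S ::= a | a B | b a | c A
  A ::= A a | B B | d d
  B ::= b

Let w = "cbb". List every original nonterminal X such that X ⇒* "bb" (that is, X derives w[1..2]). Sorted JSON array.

CNF form of G:
  S -> T0 B | T2 T0 | T3 A | a
  A -> A T0 | B B | T1 T1
  B -> b
  T0 -> a
  T1 -> d
  T2 -> b
  T3 -> c

CYK table (by increasing span) (cells [i..j] with 1 ≤ i ≤ j ≤ 2 only):
  cell(1,1) b: {B,T2}  orig:{B}
  cell(2,2) b: {B,T2}  orig:{B}
  cell(1,2) bb: {A}

Original NTs in T[1,2] deriving "bb": ["A"]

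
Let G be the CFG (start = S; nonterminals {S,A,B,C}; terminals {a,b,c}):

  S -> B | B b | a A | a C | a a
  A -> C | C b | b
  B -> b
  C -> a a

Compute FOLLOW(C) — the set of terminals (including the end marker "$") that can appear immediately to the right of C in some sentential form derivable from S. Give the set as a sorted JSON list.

FIRST iteration:
round 1:
  A via A→b: +{b}
  B via B→b: +{b}
  C via C→a a: +{a}
  S via S→B: +{b}
  S via S→a A: +{a}
  S: {a,b}  A: {b}  B: {b}  C: {a}
round 2:
  A via A→C: +{a}
  S: {a,b}  A: {a,b}  B: {b}  C: {a}
round 3: (no change)
  S: {a,b}  A: {a,b}  B: {b}  C: {a}

Compute FOLLOW by fixpoint:
initialize: $ ∈ FOLLOW(S)
iter 1:
  A→C b: FOLLOW(C) ⊇ FIRST(b) = {b}; new: +{b}
  S→B: FOLLOW(B) ⊇ FOLLOW(S) ⊇ {$}; new: +{$}
  S→B b: FOLLOW(B) ⊇ FIRST(b) = {b}; new: +{b}
  S→a A: FOLLOW(A) ⊇ FOLLOW(S) ⊇ {$}; new: +{$}
  S→a C: FOLLOW(C) ⊇ FOLLOW(S) ⊇ {$}; new: +{$}
  FOLLOW[S]={$}  FOLLOW[A]={$}  FOLLOW[B]={$,b}  FOLLOW[C]={$,b}
iter 2: done
  FOLLOW[S]={$}  FOLLOW[A]={$}  FOLLOW[B]={$,b}  FOLLOW[C]={$,b}

FOLLOW(C) = ["$", "b"]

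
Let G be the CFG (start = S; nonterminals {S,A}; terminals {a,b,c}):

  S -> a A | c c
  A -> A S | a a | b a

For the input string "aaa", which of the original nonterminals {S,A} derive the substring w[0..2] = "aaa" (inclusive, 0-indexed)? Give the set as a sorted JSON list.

CNF form of G:
  S -> T0 A | T2 T2
  A -> A S | T0 T0 | T1 T0
  T0 -> a
  T1 -> b
  T2 -> c

CYK fill — only the sub-triangle for w[0..2]:
  T[0,0] 'a' = {T0}  orig:{}
  T[1,1] 'a' = {T0}  orig:{}
  T[2,2] 'a' = {T0}  orig:{}
  T[0,1] 'aa' = {A}
  T[1,2] 'aa' = {A}
  T[0,2] 'aaa' = {S}

Original NTs in T[0,2] deriving "aaa": ["S"]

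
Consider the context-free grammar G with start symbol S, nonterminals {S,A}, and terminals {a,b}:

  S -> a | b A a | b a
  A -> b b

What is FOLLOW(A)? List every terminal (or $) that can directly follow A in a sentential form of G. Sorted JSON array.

Compute FIRST by fixpoint:
[1]
  A via A→b b: +{b}
  S via S→a: +{a}
  S via S→b A a: +{b}
  FIRST(S)={a,b}  FIRST(A)={b}
[2] (no change)
  FIRST(S)={a,b}  FIRST(A)={b}

Compute FOLLOW by fixpoint:
seed FOLLOW(S) with $
round 1:
  S→b A a: FOLLOW(A) ⊇ FIRST(a) = {a}; new: +{a}
  S: {$}  A: {a}
round 2: — fixpoint
  S: {$}  A: {a}

FOLLOW(A) = ["a"]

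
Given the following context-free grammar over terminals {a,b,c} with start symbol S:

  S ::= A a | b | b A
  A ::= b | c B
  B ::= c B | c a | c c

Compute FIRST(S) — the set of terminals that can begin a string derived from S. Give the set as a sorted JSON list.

FIRST sets, iterate to fixpoint:
round 1:
  A via A→b: +{b}
  A via A→c B: +{c}
  B via B→c B: +{c}
  S via S→A a: +{b,c}
  FIRST(S)={b,c}  FIRST(A)={b,c}  FIRST(B)={c}
round 2: (no change)
  FIRST(S)={b,c}  FIRST(A)={b,c}  FIRST(B)={c}

FIRST(S) = ["b", "c"]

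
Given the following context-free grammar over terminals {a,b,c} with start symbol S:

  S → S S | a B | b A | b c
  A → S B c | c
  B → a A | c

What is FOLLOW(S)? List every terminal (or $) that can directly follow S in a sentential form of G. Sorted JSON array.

FIRST iteration:
[1]
  A via A→c: +{c}
  B via B→a A: +{a}
  B via B→c: +{c}
  S via S→a B: +{a}
  S via S→b A: +{b}
  FIRST[S]={a,b}  FIRST[A]={c}  FIRST[B]={a,c}
[2]
  A via A→S B c: +{a,b}
  FIRST[S]={a,b}  FIRST[A]={a,b,c}  FIRST[B]={a,c}
[3] done
  FIRST[S]={a,b}  FIRST[A]={a,b,c}  FIRST[B]={a,c}

FOLLOW iteration:
FOLLOW(S) := {$}
iter 1:
  A→S B c: FOLLOW(S) ⊇ FIRST(B) = {a,c}; new: +{a,c}
  A→S B c: FOLLOW(B) ⊇ FIRST(c) = {c}; new: +{c}
  B→a A: FOLLOW(A) ⊇ FOLLOW(B) ⊇ {c}; new: +{c}
  S→S S: FOLLOW(S) ⊇ FIRST(S) = {a,b}; new: +{b}
  S→a B: FOLLOW(B) ⊇ FOLLOW(S) ⊇ {$,a,b,c}; new: +{$,a,b}
  S→b A: FOLLOW(A) ⊇ FOLLOW(S) ⊇ {$,a,b,c}; new: +{$,a,b}
  FOLLOW[S]={$,a,b,c}  FOLLOW[A]={$,a,b,c}  FOLLOW[B]={$,a,b,c}
iter 2: (stable)
  FOLLOW[S]={$,a,b,c}  FOLLOW[A]={$,a,b,c}  FOLLOW[B]={$,a,b,c}

FOLLOW(S) = ["$", "a", "b", "c"]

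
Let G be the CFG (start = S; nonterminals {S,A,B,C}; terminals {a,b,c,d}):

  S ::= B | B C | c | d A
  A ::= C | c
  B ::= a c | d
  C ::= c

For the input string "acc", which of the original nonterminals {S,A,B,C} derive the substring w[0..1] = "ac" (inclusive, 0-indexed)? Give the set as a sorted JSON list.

CNF form of G:
  S -> B C | T0 T1 | T2 A | c | d
  A -> c
  B -> T0 T1 | d
  C -> c
  T0 -> a
  T1 -> c
  T2 -> d

CYK fill (cells [i..j] with 0 ≤ i ≤ j ≤ 1 only):
  T[0,0] 'a' = {T0}  orig:{}
  T[1,1] 'c' = {A,C,S,T1}  orig:{A,C,S}
  T[0,1] 'ac' = {B,S}

Original NTs in T[0,1] deriving "ac": ["B", "S"]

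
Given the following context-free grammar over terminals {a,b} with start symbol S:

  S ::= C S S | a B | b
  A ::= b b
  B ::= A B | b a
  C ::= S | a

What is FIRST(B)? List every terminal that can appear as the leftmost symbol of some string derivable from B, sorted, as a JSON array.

FIRST sets, iterate to fixpoint:
round 1:
  A via A→b b: +{b}
  B via B→A B: +{b}
  C via C→a: +{a}
  S via S→C S S: +{a}
  S via S→b: +{b}
  S: {a,b}  A: {b}  B: {b}  C: {a}
round 2:
  C via C→S: +{b}
  S: {a,b}  A: {b}  B: {b}  C: {a,b}
round 3: done
  S: {a,b}  A: {b}  B: {b}  C: {a,b}

FIRST(B) = ["b"]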